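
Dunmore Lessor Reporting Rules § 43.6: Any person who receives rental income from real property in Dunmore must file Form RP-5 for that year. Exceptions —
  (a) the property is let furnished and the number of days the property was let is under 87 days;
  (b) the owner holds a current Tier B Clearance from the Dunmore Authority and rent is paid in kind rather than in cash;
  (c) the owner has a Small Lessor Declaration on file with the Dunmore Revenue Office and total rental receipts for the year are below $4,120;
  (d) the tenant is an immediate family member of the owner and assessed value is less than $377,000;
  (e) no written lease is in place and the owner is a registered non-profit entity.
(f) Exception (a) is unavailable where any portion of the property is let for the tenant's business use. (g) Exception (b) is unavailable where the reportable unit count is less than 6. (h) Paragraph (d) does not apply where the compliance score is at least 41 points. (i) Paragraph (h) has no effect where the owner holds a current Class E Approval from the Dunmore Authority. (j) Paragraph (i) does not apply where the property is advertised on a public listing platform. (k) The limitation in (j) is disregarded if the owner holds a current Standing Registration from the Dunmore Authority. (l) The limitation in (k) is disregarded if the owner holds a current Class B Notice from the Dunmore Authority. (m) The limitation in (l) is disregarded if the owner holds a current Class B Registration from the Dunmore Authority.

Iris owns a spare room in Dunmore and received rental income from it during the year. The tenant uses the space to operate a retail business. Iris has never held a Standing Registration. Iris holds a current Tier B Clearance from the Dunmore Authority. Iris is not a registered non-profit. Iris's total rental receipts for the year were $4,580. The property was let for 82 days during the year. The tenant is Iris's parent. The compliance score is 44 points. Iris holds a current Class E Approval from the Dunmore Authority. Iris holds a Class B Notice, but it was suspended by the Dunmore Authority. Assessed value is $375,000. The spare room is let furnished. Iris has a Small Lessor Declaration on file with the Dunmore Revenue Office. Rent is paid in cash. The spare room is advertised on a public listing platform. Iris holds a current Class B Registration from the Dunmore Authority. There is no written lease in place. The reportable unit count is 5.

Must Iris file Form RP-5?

Yes — Iris must file Form RP-5.

Exception (a)'s conditions are all satisfied: the property is let furnished; the number of days the property was let is 82 days, under the 87 days limit. Turning to paragraph (f): (f) is triggered — the space is let for business use. (a) is therefore removed.
Exception (b) fails — rent is paid in cash.
Exception (c) does not apply: total rental receipts for the year are $4,580, not below $4,120.
Exception (d)'s conditions are all satisfied: the tenant is an immediate family member; assessed value is $375,000, less than the $377,000 limit. But: (h) operates — the compliance score is 44 points, meeting the 41 points threshold. (i) is engaged (a current Class E Approval is held), but is itself disapplied by (j): (j) operates against (i): the property is publicly advertised. (k) is not triggered (there is no Standing Registration in force), so (j) stands. (d) is therefore removed.
Exception (e) does not apply: Iris is not a registered non-profit.
No exception is made out. Iris falls within the general rule.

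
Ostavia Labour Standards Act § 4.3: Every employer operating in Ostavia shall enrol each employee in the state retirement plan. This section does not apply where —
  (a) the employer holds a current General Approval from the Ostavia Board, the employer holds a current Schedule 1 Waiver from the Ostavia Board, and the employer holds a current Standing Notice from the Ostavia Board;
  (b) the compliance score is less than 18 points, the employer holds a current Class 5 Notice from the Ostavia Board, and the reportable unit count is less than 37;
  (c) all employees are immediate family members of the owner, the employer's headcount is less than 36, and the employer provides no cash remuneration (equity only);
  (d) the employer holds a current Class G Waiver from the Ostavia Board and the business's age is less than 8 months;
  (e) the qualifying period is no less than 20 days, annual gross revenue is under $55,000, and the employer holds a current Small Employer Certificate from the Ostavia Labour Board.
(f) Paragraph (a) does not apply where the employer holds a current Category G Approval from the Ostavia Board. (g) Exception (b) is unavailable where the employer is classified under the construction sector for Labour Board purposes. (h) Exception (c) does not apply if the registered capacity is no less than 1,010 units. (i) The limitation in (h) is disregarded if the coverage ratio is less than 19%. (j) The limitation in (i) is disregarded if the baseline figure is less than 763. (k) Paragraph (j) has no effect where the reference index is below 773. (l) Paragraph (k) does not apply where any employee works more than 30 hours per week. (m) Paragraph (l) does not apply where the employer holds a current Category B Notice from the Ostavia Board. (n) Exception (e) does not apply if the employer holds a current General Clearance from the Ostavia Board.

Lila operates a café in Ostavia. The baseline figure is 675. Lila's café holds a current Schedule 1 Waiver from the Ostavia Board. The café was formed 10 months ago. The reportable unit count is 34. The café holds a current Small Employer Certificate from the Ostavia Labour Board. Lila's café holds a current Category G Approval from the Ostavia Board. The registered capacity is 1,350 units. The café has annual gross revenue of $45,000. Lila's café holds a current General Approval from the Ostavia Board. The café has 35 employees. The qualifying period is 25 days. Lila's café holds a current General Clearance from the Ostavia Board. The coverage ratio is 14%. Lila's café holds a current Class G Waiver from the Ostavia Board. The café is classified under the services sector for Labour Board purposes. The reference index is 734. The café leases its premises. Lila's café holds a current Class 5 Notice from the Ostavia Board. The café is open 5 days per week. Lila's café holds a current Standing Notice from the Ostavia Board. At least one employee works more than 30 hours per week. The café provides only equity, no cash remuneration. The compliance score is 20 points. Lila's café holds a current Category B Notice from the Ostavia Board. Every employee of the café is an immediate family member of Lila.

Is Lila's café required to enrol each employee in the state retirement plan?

Exception (a)'s conditions are all satisfied: a current General Approval is held; a current Schedule 1 Waiver is held; a current Standing Notice is held. Turning to paragraph (f): (f) operates against (a): a current Category G Approval is held. Exception (a) does not apply.
Exception (b) does not apply: the compliance score is 20 points, not less than 18 points.
Exception (c)'s conditions are all satisfied: every employee is an immediate family member; the employer's headcount is 35, less than the 36 limit; remuneration is equity-only. Applying paragraphs (h)–(m): (h) applies (the registered capacity is 1,350 units, meeting the 1,010 units threshold), but is itself disapplied by (i): (i) operates against (h): the coverage ratio is 14%, less than the 19% limit. (j) applies (the baseline figure is 675, less than the 763 limit), but is displaced by (k): (k) operates against (j): the reference index is 734, below the 773 limit. (l) would limit (k) — at least one employee exceeds 30 hours/week — but (m) sets (l) aside: (m) operates against (l): a current Category B Notice is held. So (c) applies.
Exception (d) requires that the business's age is less than 8 months; but the business's age is 10 months, not less than 8 months, so (d) is unavailable.
Exception (e)'s conditions are all satisfied: the qualifying period is 25 days, meeting the 20 days threshold; annual gross revenue is $45,000, under the $55,000 limit; a current Small Employer Certificate is held. But applying paragraph (n): (n) operates against (e): a current General Clearance is held. So (e) is unavailable.

No — exception (c) applies; Lila's café is not required to enrol each employee in the state retirement plan.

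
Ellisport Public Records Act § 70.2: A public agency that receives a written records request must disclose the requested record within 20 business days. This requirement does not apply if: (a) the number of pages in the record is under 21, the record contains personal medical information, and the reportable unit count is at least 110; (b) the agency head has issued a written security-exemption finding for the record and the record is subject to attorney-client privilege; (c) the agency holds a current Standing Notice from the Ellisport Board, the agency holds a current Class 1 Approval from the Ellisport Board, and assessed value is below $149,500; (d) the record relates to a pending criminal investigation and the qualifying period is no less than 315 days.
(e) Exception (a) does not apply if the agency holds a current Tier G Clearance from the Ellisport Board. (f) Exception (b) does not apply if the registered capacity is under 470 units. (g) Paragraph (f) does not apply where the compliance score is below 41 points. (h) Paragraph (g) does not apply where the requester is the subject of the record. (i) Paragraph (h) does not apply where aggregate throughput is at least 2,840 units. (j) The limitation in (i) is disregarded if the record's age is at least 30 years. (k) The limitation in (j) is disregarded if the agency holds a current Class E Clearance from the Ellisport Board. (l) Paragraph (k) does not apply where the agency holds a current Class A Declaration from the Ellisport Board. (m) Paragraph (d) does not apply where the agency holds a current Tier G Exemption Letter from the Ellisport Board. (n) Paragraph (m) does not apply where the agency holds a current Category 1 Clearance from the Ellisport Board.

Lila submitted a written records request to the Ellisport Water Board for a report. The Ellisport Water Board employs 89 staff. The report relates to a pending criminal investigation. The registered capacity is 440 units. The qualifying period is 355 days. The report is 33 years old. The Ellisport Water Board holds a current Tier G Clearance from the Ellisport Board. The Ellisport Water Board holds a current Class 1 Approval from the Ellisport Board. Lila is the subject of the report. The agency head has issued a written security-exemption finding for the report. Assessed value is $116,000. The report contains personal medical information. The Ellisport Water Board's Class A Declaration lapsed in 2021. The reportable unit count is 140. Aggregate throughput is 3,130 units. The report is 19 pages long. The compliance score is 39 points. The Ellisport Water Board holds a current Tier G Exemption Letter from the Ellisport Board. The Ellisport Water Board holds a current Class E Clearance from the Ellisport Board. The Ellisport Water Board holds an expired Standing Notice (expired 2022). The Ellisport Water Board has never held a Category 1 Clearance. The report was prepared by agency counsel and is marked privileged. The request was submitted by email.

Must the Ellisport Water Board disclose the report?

No — exception (b) applies; the Ellisport Water Board is not required to disclose the report.

Exception (a)'s conditions are all satisfied: the number of pages in the record is 19, under the 21 limit; the report contains personal medical information; the reportable unit count is 140, meeting the 110 threshold. Turning to paragraph (e): (e) operates against (a): a current Tier G Clearance is held. So (a) is unavailable.
Exception (b) is satisfied on its face — a written security-exemption finding has been issued; the report is privileged. As to paragraphs (f)–(l): (f) would limit (b) — the registered capacity is 440 units, under the 470 units limit — but (g) sets (f) aside: (g) applies — the compliance score is 39 points, below the 41 points limit. (h) would limit (g) — Lila is the subject of the report — but (i) sets (h) aside: (i) is engaged — aggregate throughput is 3,130 units, meeting the 2,840 units threshold. (j) operates (the record's age is 33 years, meeting the 30 years threshold), but is overridden by (k): (k) is triggered — a current Class E Clearance is held. (l) does not operate here (the Class A Declaration is not current), so (k) stands. Exception (b) stands.
Exception (c) fails — the Standing Notice is not current.
Exception (d)'s conditions are all satisfied: the report relates to a pending investigation; the qualifying period is 355 days, meeting the 315 days threshold. But: (m) is triggered — a current Tier G Exemption Letter is held. (n) does not operate here (there is no Category 1 Clearance in force), so (m) stands. Exception (d) does not apply.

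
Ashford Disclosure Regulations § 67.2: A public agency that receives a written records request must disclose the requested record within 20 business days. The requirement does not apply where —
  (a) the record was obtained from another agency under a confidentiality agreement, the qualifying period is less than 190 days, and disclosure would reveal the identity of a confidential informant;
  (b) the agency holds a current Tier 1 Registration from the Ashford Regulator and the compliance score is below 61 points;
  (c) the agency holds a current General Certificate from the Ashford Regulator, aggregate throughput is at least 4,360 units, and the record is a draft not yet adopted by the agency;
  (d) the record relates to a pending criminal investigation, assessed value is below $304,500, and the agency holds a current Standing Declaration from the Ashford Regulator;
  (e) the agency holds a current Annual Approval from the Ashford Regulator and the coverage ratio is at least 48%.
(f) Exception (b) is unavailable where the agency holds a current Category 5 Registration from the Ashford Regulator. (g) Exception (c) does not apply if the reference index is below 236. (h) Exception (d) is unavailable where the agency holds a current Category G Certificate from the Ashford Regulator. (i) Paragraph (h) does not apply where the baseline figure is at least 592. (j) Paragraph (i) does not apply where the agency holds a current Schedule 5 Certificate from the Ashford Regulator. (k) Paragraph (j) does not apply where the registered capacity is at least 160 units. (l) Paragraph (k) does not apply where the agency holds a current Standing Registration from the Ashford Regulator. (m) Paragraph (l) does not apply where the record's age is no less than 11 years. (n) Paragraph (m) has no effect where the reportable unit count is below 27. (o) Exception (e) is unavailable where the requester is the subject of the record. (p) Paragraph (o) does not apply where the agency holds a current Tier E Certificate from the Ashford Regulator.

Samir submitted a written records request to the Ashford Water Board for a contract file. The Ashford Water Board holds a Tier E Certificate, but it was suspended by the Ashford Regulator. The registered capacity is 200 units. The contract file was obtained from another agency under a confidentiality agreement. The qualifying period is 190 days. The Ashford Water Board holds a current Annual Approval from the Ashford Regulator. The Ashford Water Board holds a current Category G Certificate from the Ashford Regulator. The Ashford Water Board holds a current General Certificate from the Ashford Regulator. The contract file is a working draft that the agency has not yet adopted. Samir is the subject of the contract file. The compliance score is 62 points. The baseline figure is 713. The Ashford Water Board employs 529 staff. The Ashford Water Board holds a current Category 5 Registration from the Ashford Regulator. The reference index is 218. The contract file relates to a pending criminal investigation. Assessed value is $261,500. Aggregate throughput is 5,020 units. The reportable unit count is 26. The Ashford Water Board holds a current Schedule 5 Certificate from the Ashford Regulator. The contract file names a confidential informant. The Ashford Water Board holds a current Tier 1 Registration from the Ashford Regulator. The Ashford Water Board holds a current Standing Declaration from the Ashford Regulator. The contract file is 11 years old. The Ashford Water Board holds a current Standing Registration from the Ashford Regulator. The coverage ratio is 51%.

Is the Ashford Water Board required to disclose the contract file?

Yes — the Ashford Water Board must disclose the contract file.

Exception (a) requires that the qualifying period is less than 190 days; but the qualifying period is 190 days, not less than 190 days, so (a) is unavailable.
Exception (b) requires that the compliance score is below 61 points; but the compliance score is 62 points, not below 61 points, so (b) is unavailable.
All of (c)'s requirements are met (a current General Certificate is held; aggregate throughput is 5,020 units, meeting the 4,360 units threshold; the contract file is an unadopted draft). However, paragraph (g) must be considered: (g) operates — the reference index is 218, below the 236 limit. So (c) is unavailable.
Exception (d) is satisfied on its face — the contract file relates to a pending investigation; assessed value is $261,500, below the $304,500 limit; a current Standing Declaration is held. However, paragraphs (h)–(n) must be considered: (h) operates — a current Category G Certificate is held. (i) applies (the baseline figure is 713, meeting the 592 threshold), but is itself disapplied by (j): (j) is engaged — a current Schedule 5 Certificate is held. (k) would limit (j) — the registered capacity is 200 units, meeting the 160 units threshold — but (l) sets (k) aside: (l) operates against (k): a current Standing Registration is held. (m) is engaged (the record's age is 11 years, meeting the 11 years threshold), but is overridden by (n): (n) operates against (m): the reportable unit count is 26, below the 27 limit. So (d) is unavailable.
Exception (e): a current Annual Approval is held; the coverage ratio is 51%, meeting the 48% threshold — every condition holds. But applying paragraphs (o)–(p): (o) applies — Samir is the subject of the contract file. (p), which would lift (o), is inapplicable — there is no Tier E Certificate in force. (e) is therefore removed.
Every exception is unavailable, so the rule governs.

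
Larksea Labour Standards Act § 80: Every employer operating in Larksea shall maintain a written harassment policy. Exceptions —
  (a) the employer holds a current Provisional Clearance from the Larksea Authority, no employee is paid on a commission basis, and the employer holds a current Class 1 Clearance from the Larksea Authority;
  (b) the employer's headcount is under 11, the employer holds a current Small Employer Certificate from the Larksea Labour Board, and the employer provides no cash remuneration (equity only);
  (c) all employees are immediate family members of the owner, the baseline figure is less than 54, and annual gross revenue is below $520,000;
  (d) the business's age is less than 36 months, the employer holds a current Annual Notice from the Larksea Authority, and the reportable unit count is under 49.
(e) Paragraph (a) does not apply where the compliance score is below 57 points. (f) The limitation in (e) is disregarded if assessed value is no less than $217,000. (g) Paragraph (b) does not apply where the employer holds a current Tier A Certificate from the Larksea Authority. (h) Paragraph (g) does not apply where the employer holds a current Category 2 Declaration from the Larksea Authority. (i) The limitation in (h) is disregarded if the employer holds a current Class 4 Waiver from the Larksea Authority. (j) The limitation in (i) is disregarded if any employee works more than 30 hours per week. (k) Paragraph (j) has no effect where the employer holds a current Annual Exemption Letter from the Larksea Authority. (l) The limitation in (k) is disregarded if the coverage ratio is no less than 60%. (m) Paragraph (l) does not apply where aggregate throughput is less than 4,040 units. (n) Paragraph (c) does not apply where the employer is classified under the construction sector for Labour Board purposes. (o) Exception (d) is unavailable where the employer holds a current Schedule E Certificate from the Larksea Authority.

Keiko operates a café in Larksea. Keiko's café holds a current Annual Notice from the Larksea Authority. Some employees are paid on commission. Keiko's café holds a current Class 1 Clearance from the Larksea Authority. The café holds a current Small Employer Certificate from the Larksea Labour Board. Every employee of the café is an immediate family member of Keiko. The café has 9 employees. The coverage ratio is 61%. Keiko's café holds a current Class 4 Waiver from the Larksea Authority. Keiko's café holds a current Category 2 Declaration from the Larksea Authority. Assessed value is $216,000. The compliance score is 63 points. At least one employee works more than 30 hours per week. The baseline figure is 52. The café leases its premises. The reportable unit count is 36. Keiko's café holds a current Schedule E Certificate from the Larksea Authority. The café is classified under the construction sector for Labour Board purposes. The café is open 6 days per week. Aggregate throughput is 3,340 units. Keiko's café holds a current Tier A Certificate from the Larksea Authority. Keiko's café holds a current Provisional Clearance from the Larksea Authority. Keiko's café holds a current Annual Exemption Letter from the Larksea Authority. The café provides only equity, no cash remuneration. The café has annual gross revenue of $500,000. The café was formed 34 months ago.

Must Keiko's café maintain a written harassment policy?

Exception (a) requires that no employee is paid on a commission basis; but some employees are paid on commission, so (a) is unavailable.
Exception (b) is satisfied on its face — the employer's headcount is 9, under the 11 limit; a current Small Employer Certificate is held; remuneration is equity-only. However, paragraphs (g)–(m) must be considered: (g) is engaged — a current Tier A Certificate is held. (h) would limit (g) — a current Category 2 Declaration is held — but (i) sets (h) aside: (i) operates against (h): a current Class 4 Waiver is held. (j) would limit (i) — at least one employee exceeds 30 hours/week — but (k) sets (j) aside: (k) is engaged — a current Annual Exemption Letter is held. (l) would limit (k) — the coverage ratio is 61%, meeting the 60% threshold — but (m) sets (l) aside: (m) is engaged — aggregate throughput is 3,340 units, less than the 4,040 units limit. Exception (b) does not apply.
Exception (c)'s conditions are all satisfied: every employee is an immediate family member; the baseline figure is 52, less than the 54 limit; annual gross revenue is $500,000, below the $520,000 limit. But applying paragraph (n): (n) is triggered — the café is classified under the construction sector. (c) is therefore removed.
Exception (d)'s conditions are all satisfied: the business's age is 34 months, less than the 36 months limit; a current Annual Notice is held; the reportable unit count is 36, under the 49 limit. Turning to paragraph (o): (o) operates against (d): a current Schedule E Certificate is held. Exception (d) does not apply.
No exception is made out. Keiko's café falls within the general rule.

Yes — Keiko's café must maintain a written harassment policy.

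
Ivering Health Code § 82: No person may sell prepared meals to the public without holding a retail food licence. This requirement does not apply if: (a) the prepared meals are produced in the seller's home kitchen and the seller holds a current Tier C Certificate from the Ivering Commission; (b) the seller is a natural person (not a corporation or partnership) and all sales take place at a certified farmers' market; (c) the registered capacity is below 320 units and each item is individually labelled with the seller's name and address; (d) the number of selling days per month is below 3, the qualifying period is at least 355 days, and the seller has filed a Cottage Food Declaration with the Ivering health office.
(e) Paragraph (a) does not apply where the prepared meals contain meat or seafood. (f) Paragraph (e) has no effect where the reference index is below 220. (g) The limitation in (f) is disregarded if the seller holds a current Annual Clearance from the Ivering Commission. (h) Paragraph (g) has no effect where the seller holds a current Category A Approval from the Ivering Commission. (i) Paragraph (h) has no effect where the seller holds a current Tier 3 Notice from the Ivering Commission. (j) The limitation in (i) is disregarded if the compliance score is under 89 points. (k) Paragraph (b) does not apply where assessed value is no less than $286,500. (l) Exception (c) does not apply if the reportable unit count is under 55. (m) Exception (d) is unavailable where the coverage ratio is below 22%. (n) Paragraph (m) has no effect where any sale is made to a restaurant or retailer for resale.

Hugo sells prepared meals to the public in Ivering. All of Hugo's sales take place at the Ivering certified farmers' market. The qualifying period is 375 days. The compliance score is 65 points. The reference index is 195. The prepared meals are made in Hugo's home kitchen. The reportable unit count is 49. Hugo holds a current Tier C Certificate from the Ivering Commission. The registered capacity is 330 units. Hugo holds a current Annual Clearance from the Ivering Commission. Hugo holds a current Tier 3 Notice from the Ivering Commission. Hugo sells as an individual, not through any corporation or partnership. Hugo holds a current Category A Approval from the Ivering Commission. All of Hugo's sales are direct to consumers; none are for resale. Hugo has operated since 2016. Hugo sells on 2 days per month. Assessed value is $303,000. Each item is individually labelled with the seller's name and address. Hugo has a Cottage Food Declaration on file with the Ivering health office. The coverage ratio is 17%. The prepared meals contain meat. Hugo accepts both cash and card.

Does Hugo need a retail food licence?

All of (a)'s requirements are met (the prepared meals are home-kitchen produced; a current Tier C Certificate is held). Under paragraphs (e)–(j): (e) is triggered (the prepared meals contain meat), but is overridden by (f): (f) applies — the reference index is 195, below the 220 limit. (g) would limit (f) — a current Annual Clearance is held — but (h) sets (g) aside: (h) operates against (g): a current Category A Approval is held. (i) would limit (h) — a current Tier 3 Notice is held — but (j) sets (i) aside: (j) operates against (i): the compliance score is 65 points, under the 89 points limit. So (a) applies.
Exception (b): the seller is a natural person; all sales are at a certified farmers' market — every condition holds. But applying paragraph (k): (k) operates against (b): assessed value is $303,000, meeting the $286,500 threshold. So (b) is unavailable.
Exception (c) fails — the registered capacity is 330 units, not below 320 units.
Exception (d) is satisfied on its face — the number of selling days per month is 2, below the 3 limit; the qualifying period is 375 days, meeting the 355 days threshold; a Cottage Food Declaration is on file. Turning to paragraphs (m)–(n): (m) operates — the coverage ratio is 17%, below the 22% limit. (n) is inapplicable (no sales are for resale), so (m) stands. (d) is therefore removed.

No — exception (a) applies; Hugo is not required to hold a retail food licence.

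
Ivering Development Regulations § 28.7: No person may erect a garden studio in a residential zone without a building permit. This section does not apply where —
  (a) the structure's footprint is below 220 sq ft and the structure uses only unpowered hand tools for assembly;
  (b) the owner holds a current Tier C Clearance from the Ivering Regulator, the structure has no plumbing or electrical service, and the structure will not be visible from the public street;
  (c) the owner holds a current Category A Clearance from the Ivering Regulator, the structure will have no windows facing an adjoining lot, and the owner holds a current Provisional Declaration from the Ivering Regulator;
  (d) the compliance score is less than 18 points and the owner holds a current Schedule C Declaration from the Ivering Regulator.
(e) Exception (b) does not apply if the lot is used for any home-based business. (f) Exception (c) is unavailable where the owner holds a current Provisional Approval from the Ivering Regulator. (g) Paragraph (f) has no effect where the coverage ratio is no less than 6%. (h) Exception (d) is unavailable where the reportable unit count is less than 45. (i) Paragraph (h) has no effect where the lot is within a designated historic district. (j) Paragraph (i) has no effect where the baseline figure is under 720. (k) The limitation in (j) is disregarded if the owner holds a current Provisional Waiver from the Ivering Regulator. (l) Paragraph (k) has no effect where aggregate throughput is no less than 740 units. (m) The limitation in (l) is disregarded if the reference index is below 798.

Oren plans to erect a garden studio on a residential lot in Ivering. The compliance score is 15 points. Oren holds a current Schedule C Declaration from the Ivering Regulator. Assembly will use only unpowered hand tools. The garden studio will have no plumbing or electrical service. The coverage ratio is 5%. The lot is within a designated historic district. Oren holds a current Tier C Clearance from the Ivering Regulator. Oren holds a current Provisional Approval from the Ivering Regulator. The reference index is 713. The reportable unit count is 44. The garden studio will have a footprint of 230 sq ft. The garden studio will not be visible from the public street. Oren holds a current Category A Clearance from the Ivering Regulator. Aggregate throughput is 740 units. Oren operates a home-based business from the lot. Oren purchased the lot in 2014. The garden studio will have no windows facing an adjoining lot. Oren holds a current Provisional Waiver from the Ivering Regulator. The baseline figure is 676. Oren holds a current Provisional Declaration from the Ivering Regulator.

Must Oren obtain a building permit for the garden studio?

Exception (a) requires that the structure's footprint is below 220 sq ft; but the structure's footprint is 230 sq ft, not below 220 sq ft, so (a) is unavailable.
Exception (b): a current Tier C Clearance is held; there is no plumbing or electrical service; the structure will not be visible from the street — every condition holds. Turning to paragraph (e): (e) operates against (b): a home-based business operates on the lot. Exception (b) does not apply.
Exception (c)'s conditions are all satisfied: a current Category A Clearance is held; no windows face an adjoining lot; a current Provisional Declaration is held. Turning to paragraphs (f)–(g): (f) operates against (c): a current Provisional Approval is held. (g) is not triggered (the coverage ratio is 5%, short of 6%), so (f) stands. Exception (c) does not apply.
All of (d)'s requirements are met (the compliance score is 15 points, less than the 18 points limit; a current Schedule C Declaration is held). Considering the limiting provisions: (h) would limit (d) — the reportable unit count is 44, less than the 45 limit — but (i) sets (h) aside: (i) operates — the lot is in a historic district. (j) is engaged (the baseline figure is 676, under the 720 limit), but is set aside by (k): (k) operates against (j): a current Provisional Waiver is held. (l) operates (aggregate throughput is 740 units, meeting the 740 units threshold), but yields to (m): (m) operates against (l): the reference index is 713, below the 798 limit. Exception (d) stands.

No — exception (d) applies; Oren does not need a building permit.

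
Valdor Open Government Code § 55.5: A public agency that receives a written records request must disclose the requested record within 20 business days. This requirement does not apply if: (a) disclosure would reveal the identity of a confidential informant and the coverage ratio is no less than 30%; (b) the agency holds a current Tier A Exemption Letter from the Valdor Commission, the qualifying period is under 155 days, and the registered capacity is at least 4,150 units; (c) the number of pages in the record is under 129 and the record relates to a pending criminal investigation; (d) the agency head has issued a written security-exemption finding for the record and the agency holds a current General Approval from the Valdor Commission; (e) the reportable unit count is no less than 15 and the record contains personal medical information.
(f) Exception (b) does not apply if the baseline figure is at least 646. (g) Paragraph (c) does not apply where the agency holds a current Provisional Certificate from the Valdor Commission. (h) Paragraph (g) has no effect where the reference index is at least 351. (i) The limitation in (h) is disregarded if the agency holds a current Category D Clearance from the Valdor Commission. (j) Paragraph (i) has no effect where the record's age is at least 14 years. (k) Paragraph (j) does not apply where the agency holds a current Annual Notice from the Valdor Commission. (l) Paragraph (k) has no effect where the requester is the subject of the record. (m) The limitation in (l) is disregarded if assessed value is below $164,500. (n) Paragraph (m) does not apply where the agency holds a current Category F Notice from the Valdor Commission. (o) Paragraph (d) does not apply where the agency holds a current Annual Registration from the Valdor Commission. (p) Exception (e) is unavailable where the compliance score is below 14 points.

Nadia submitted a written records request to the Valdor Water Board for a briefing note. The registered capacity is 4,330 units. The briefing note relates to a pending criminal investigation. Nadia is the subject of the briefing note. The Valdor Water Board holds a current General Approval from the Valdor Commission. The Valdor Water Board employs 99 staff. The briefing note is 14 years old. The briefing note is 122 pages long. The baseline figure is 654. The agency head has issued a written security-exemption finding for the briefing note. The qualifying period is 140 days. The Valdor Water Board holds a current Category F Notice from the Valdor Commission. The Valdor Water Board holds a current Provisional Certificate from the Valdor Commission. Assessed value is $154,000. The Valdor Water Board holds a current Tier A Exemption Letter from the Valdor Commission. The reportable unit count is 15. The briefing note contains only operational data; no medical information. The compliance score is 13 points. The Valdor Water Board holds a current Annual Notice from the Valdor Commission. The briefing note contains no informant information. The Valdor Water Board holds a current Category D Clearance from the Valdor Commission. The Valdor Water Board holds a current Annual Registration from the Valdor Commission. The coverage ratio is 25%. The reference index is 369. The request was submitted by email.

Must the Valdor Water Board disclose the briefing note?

Exception (a) fails — the briefing note contains no informant information.
Exception (b)'s conditions are all satisfied: a current Tier A Exemption Letter is held; the qualifying period is 140 days, under the 155 days limit; the registered capacity is 4,330 units, meeting the 4,150 units threshold. Turning to paragraph (f): (f) operates against (b): the baseline figure is 654, meeting the 646 threshold. (b) is therefore removed.
Exception (c)'s conditions are all satisfied: the number of pages in the record is 122, under the 129 limit; the briefing note relates to a pending investigation. As to paragraphs (g)–(n): (g) would limit (c) — a current Provisional Certificate is held — but (h) sets (g) aside: (h) operates against (g): the reference index is 369, meeting the 351 threshold. (i) applies (a current Category D Clearance is held), but is set aside by (j): (j) operates against (i): the record's age is 14 years, meeting the 14 years threshold. (k) is engaged (a current Annual Notice is held), but is itself disapplied by (l): (l) is engaged — Nadia is the subject of the briefing note. (m) applies (assessed value is $154,000, below the $164,500 limit), but is set aside by (n): (n) applies — a current Category F Notice is held. (c) remains available.
Exception (d) is satisfied on its face — a written security-exemption finding has been issued; a current General Approval is held. Turning to paragraph (o): (o) operates against (d): a current Annual Registration is held. So (d) is unavailable.
Exception (e) fails — the briefing note contains only operational data.

No — exception (c) applies; the Valdor Water Board is not required to disclose the briefing note.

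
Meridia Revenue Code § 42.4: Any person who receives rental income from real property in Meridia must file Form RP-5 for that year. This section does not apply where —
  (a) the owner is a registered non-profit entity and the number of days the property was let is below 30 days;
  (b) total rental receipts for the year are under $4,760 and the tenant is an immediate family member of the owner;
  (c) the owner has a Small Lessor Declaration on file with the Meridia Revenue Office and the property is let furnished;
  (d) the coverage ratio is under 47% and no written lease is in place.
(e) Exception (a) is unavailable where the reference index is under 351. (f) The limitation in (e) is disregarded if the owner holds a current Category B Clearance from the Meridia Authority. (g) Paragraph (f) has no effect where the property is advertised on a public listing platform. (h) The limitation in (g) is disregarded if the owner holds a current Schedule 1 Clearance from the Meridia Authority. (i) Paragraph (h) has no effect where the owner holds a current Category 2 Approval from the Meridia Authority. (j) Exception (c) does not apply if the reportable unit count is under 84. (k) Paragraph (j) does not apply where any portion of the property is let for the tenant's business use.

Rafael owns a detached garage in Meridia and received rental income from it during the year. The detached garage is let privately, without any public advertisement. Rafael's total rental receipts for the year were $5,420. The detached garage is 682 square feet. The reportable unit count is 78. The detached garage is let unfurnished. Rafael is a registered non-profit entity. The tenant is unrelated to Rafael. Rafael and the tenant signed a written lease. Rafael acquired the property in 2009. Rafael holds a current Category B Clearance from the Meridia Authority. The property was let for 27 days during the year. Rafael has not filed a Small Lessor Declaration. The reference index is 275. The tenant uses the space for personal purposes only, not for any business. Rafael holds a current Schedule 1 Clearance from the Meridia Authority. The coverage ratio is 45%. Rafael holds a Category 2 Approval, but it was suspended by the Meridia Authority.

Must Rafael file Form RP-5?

No — exception (a) applies; Rafael is not required to file Form RP-5.

Exception (a) is satisfied on its face — Rafael is a registered non-profit; the number of days the property was let is 27 days, below the 30 days limit. Considering the limiting provisions: (e) would limit (a) — the reference index is 275, under the 351 limit — but (f) sets (e) aside: (f) operates against (e): a current Category B Clearance is held. (g) does not operate here (the property is let privately without advertisement), so (f) stands. (a) remains available.
Exception (b) does not apply: total rental receipts for the year are $5,420, not under $4,760.
Exception (c) requires that the owner has a Small Lessor Declaration on file with the Meridia Revenue Office; but no Small Lessor Declaration is on file, so (c) is unavailable.
Exception (d) requires that no written lease is in place; but a written lease is in place, so (d) is unavailable.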